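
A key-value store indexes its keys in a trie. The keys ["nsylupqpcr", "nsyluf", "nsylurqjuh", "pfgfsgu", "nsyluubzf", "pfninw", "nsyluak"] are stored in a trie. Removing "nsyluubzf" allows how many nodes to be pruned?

After clearing the end-marker at "nsyluubzf", prune upward until reaching a node still needed by another word.
The suffix "ubzf" (4 nodes) is used only by "nsyluubzf"; the node for "nsylu" still has the child "p", so pruning stops there.
Nodes removed: 4

4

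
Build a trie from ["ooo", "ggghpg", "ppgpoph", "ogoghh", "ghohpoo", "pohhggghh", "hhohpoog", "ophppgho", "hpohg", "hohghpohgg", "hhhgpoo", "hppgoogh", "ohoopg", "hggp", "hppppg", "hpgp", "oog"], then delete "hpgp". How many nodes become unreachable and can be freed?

2

Walk "hpgp" from the leaf back toward the root, removing each node that no remaining word uses.
The suffix "gp" (2 nodes) is used only by "hpgp"; the node for "hp" still has the child "o", so pruning stops there.
Nodes removed: 2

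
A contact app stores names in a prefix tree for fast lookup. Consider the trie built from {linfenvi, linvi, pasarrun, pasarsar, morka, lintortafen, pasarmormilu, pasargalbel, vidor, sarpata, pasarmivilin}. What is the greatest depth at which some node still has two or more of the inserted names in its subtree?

6

The deepest shared node is where two words last agree before diverging.
"pasarmivilin" and "pasarmormilu" agree on "pasarm" (6 characters) before diverging; nothing deeper is shared.
Longest shared-prefix length: 6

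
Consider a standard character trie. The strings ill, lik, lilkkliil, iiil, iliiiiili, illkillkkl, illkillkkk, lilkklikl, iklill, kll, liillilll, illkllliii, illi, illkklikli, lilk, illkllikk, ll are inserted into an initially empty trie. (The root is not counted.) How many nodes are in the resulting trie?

65

Trace insertions, counting only characters that open a new branch:
  "ill" → 3 new (i, l, l)
  "lik" → 3 new (l, i, k)
  "lilkkliil" → prefix "li" already present; 7 new (l, k, k, l, i, i, l)
  "iiil" → prefix "i" already present; 3 new (i, i, l)
  "iliiiiili" → prefix "il" already present; 7 new (i, i, i, i, i, l, i)
  "illkillkkl" → prefix "ill" already present; 7 new (k, i, l, l, k, k, l)
  "illkillkkk" → prefix "illkillkk" already present; 1 new (k)
  "lilkklikl" → prefix "lilkkli" already present; 2 new (k, l)
  "iklill" → prefix "i" already present; 5 new (k, l, i, l, l)
  "kll" → 3 new (k, l, l)
  "liillilll" → prefix "li" already present; 7 new (i, l, l, i, l, l, l)
  "illkllliii" → prefix "illk" already present; 6 new (l, l, l, i, i, i)
  "illi" → prefix "ill" already present; 1 new (i)
  "illkklikli" → prefix "illk" already present; 6 new (k, l, i, k, l, i)
  "lilk" → prefix "lilk" already present; 0 new (none)
  "illkllikk" → prefix "illkll" already present; 3 new (i, k, k)
  "ll" → prefix "l" already present; 1 new (l)
Total nodes = 3 + 3 + 7 + 3 + 7 + 7 + 1 + 2 + 5 + 3 + 7 + 6 + 1 + 6 + 0 + 3 + 1 = 65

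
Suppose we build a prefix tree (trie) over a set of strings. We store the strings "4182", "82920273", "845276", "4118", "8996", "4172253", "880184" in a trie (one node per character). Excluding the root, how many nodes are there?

Count nodes per top-level branch (shared prefixes stored once):
  '4'-branch (4118, 4172253, 4182): 11 nodes
  '8'-branch (82920273, 845276, 880184, 8996): 21 nodes
Sum: 32

32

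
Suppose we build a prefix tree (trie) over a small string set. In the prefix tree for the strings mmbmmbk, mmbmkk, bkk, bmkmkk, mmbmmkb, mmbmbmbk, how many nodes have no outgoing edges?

6

Leaves are exactly the stored words that no other stored word extends.
Those words: "bkk", "bmkmkk", "mmbmbmbk", "mmbmkk", "mmbmmbk", "mmbmmkb"
Leaf count: 6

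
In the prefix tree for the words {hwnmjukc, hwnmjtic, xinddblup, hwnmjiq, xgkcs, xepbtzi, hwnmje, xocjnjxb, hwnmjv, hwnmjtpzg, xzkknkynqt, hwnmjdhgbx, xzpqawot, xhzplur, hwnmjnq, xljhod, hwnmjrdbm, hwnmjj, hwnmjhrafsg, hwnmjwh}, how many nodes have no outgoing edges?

20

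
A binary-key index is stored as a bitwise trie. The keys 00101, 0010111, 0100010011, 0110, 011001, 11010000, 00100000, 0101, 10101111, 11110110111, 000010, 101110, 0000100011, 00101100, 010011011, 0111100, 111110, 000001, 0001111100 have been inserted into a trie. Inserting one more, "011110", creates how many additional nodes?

"011110" is already a full path in the trie; only an end-marker is added.
No new nodes are needed: 0.

0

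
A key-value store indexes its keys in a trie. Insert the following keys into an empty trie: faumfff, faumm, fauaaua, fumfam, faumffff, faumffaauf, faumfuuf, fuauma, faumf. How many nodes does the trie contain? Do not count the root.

Trie structure (* marks end of a word):
(root)
└─ f
   ├─ a
   │  └─ u
   │     ├─ a
   │     │  └─ a
   │     │     └─ u
   │     │        └─ a *
   │     └─ m
   │        ├─ f *
   │        │  ├─ f
   │        │  │  ├─ a
   │        │  │  │  └─ a
   │        │  │  │     └─ u
   │        │  │  │        └─ f *
   │        │  │  └─ f *
   │        │  │     └─ f *
   │        │  └─ u
   │        │     └─ u
   │        │        └─ f *
   │        └─ m *
   └─ u
      ├─ a
      │  └─ u
      │     └─ m
      │        └─ a *
      └─ m
         └─ f
            └─ a
               └─ m *
Counting every labelled node above: 29.

29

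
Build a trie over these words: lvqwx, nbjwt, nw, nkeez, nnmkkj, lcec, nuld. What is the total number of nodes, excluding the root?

26

Count nodes per top-level branch (shared prefixes stored once):
  'l'-branch (lcec, lvqwx): 8 nodes
  'n'-branch (nbjwt, nkeez, nnmkkj, nuld, nw): 18 nodes
Sum: 26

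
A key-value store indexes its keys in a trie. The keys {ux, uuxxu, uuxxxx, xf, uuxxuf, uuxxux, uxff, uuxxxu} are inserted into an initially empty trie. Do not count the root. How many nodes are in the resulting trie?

15

Trace insertions, counting only characters that open a new branch:
  "ux" → 2 new (u, x)
  "uuxxu" → prefix "u" already present; 4 new (u, x, x, u)
  "uuxxxx" → prefix "uuxx" already present; 2 new (x, x)
  "xf" → 2 new (x, f)
  "uuxxuf" → prefix "uuxxu" already present; 1 new (f)
  "uuxxux" → prefix "uuxxu" already present; 1 new (x)
  "uxff" → prefix "ux" already present; 2 new (f, f)
  "uuxxxu" → prefix "uuxxx" already present; 1 new (u)
Total nodes = 2 + 4 + 2 + 2 + 1 + 1 + 2 + 1 = 15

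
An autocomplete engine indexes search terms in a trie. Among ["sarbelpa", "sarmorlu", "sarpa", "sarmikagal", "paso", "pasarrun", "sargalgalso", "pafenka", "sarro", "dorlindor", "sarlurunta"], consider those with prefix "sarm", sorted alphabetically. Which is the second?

sarmorlu

DFS of the "sarm" subtree visits, in order: "sarmikagal", "sarmorlu"
The 2nd is sarmorlu.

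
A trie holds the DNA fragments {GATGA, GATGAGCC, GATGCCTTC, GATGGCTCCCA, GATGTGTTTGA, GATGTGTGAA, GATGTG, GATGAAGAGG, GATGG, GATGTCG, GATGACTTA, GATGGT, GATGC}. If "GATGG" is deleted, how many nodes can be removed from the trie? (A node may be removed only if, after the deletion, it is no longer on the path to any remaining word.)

A node on "GATGG"'s path can go only if nothing else ends at it or branches off below it.
Every node on "GATGG" is still needed (e.g. by "GATGGCTCCCA"), so nothing is freed.
Nodes removed: 0

0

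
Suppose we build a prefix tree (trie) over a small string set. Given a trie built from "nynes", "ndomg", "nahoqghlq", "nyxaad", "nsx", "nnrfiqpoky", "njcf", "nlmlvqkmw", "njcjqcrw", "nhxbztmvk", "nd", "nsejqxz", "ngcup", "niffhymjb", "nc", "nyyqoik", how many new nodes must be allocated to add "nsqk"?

The longest prefix of "nsqk" already in the trie is "ns" (length 2).
New nodes needed: |"nsqk"| − 2 = 4 − 2 = 2.

2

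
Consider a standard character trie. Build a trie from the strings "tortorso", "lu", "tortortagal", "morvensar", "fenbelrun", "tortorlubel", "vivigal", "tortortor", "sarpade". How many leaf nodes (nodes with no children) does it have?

9

A leaf is a node with no children — equivalently, the end of a word that is not a proper prefix of any other stored word.
Those words: "fenbelrun", "lu", "morvensar", "sarpade", "tortorlubel", "tortorso", "tortortagal", "tortortor", "vivigal"
Leaf count: 9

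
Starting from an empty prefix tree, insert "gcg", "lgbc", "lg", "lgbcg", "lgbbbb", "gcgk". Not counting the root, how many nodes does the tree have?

12

Insert word by word; a character creates a node only if that edge doesn't already exist:
  "gcg" → 3 new (g, c, g)
  "lgbc" → 4 new (l, g, b, c)
  "lg" → prefix "lg" already present; 0 new (none)
  "lgbcg" → prefix "lgbc" already present; 1 new (g)
  "lgbbbb" → prefix "lgb" already present; 3 new (b, b, b)
  "gcgk" → prefix "gcg" already present; 1 new (k)
Total nodes = 3 + 4 + 0 + 1 + 3 + 1 = 12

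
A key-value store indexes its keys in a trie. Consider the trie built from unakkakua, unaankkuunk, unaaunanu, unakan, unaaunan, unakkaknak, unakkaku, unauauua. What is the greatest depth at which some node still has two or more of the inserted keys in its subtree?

8

Equivalently: take the maximum, over all pairs, of their longest common prefix length.
e.g. "unaaunan" and "unaaunanu" share the prefix "unaaunan" of length 8; no pair shares a longer one.
Longest shared-prefix length: 8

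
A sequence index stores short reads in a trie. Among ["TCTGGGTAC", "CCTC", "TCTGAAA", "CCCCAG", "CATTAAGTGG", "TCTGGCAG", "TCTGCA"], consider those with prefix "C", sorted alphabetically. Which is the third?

CCTC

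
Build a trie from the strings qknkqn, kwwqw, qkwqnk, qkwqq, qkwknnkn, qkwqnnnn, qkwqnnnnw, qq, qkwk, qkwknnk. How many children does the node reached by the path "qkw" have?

2

Walk "qkw" from the root, arriving at one node.
Distinct next characters after "qkw": k, q.
That node has 2 child edges.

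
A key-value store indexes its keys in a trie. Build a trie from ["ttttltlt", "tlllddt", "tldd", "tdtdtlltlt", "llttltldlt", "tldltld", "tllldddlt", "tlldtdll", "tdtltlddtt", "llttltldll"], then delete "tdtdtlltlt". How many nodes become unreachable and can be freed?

After clearing the end-marker at "tdtdtlltlt", prune upward until reaching a node still needed by another word.
The suffix "dtlltlt" (7 nodes) is used only by "tdtdtlltlt"; the node for "tdt" still has the child "l", so pruning stops there.
Nodes removed: 7

7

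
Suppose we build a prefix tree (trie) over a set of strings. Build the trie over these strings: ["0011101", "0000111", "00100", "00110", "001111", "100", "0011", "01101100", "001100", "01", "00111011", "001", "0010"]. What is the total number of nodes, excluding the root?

28

Count nodes per top-level branch (shared prefixes stored once):
  '0'-branch (0000111, 001, 0010, 00100, 0011, 00110, 001100, 0011101, 00111011, 001111, 01, 01101100): 25 nodes
  '1'-branch (100): 3 nodes
Sum: 28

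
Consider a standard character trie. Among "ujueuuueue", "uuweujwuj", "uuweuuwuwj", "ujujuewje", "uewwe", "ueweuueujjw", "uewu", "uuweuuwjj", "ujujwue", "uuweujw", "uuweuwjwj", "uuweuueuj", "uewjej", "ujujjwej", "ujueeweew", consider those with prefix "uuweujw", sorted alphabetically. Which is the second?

uuweujwuj

DFS of the "uuweujw" subtree visits, in order: "uuweujw", "uuweujwuj"
The 2nd is uuweujwuj.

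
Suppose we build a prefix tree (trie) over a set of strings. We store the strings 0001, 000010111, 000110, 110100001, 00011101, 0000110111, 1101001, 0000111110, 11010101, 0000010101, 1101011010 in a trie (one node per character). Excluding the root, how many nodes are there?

47

Count nodes per top-level branch (shared prefixes stored once):
  '0'-branch (0000010101, 000010111, 0000110111, 0000111110, 0001, 000110, 00011101): 30 nodes
  '1'-branch (110100001, 1101001, 11010101, 1101011010): 17 nodes
Sum: 47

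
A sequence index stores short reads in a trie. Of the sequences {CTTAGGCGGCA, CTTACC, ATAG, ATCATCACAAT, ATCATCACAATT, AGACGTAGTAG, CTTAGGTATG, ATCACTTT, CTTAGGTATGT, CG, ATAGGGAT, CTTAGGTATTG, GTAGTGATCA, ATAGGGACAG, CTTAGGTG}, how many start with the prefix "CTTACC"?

1

Traverse to the node for "CTTACC", then collect every word in that subtree.
Matches: "CTTACC"
Count: 1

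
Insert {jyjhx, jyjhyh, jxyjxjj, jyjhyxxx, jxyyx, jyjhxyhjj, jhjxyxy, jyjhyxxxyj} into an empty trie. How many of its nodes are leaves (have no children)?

6

Leaves are exactly the stored words that no other stored word extends.
Those words: "jhjxyxy", "jxyjxjj", "jxyyx", "jyjhxyhjj", "jyjhyh", "jyjhyxxxyj"
Leaf count: 6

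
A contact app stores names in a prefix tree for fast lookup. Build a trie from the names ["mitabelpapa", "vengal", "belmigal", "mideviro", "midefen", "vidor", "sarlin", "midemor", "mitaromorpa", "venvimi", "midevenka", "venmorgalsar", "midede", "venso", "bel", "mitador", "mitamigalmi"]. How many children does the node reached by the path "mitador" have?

Walk "mitador" from the root, arriving at one node.
No stored string extends past "mitador".
That node has 0 child edges.

0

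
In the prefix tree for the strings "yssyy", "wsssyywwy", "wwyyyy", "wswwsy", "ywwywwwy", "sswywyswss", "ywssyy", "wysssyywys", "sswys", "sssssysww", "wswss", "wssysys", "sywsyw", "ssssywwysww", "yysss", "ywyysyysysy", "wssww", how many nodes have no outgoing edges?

Leaves are exactly the stored words that no other stored word extends.
Those words: "sssssysww", "ssssywwysww", "sswys", "sswywyswss", "sywsyw", "wsssyywwy", "wssww", "wssysys", "wswss", "wswwsy", "wwyyyy", "wysssyywys", "yssyy", "ywssyy", "ywwywwwy", "ywyysyysysy", "yysss"
Leaf count: 17

17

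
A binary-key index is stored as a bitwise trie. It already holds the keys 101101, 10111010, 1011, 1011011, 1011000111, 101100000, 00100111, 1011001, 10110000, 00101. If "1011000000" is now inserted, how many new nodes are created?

Walking "1011000000" from the root, the first 9 characters ("101100000") follow existing edges; "0" is the first miss.
New nodes needed: |"1011000000"| − 9 = 10 − 9 = 1.

1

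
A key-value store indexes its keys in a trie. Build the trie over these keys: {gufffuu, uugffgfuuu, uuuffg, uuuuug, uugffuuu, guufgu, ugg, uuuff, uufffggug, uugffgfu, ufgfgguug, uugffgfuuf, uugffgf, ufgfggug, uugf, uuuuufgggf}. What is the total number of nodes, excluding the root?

For each word, the new-node count is its length minus the longest prefix already in the trie:
  "gufffuu" → 7 new (g, u, f, f, f, u, u)
  "uugffgfuuu" → 10 new (u, u, g, f, f, g, f, u, u, u)
  "uuuffg" → prefix "uu" already present; 4 new (u, f, f, g)
  "uuuuug" → prefix "uuu" already present; 3 new (u, u, g)
  "uugffuuu" → prefix "uugff" already present; 3 new (u, u, u)
  "guufgu" → prefix "gu" already present; 4 new (u, f, g, u)
  "ugg" → prefix "u" already present; 2 new (g, g)
  "uuuff" → prefix "uuuff" already present; 0 new (none)
  "uufffggug" → prefix "uu" already present; 7 new (f, f, f, g, g, u, g)
  "uugffgfu" → prefix "uugffgfu" already present; 0 new (none)
  "ufgfgguug" → prefix "u" already present; 8 new (f, g, f, g, g, u, u, g)
  "uugffgfuuf" → prefix "uugffgfuu" already present; 1 new (f)
  "uugffgf" → prefix "uugffgf" already present; 0 new (none)
  "ufgfggug" → prefix "ufgfggu" already present; 1 new (g)
  "uugf" → prefix "uugf" already present; 0 new (none)
  "uuuuufgggf" → prefix "uuuuu" already present; 5 new (f, g, g, g, f)
Total nodes = 7 + 10 + 4 + 3 + 3 + 4 + 2 + 0 + 7 + 0 + 8 + 1 + 0 + 1 + 0 + 5 = 55

55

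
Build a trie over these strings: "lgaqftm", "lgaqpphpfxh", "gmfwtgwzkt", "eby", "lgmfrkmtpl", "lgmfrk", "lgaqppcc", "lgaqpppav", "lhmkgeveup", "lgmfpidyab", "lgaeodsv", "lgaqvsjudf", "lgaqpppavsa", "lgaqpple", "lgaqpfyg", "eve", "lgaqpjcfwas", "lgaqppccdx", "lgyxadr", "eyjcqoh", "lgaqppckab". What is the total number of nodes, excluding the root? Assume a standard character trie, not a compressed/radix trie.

97

Count nodes per top-level branch (shared prefixes stored once):
  'e'-branch (eby, eve, eyjcqoh): 11 nodes
  'g'-branch (gmfwtgwzkt): 10 nodes
  'l'-branch (lgaeodsv, lgaqftm, lgaqpfyg, lgaqpjcfwas, lgaqppcc, lgaqppccdx, lgaqppckab, lgaqpphpfxh, lgaqpple, lgaqpppav, lgaqpppavsa, lgaqvsjudf, lgmfpidyab, lgmfrk, lgmfrkmtpl, lgyxadr, lhmkgeveup): 76 nodes
Sum: 97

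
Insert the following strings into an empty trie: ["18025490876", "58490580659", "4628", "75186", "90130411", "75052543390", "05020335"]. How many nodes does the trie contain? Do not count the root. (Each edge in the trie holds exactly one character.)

56

Count nodes per top-level branch (shared prefixes stored once):
  '0'-branch (05020335): 8 nodes
  '1'-branch (18025490876): 11 nodes
  '4'-branch (4628): 4 nodes
  '5'-branch (58490580659): 11 nodes
  '7'-branch (75052543390, 75186): 14 nodes
  '9'-branch (90130411): 8 nodes
Sum: 56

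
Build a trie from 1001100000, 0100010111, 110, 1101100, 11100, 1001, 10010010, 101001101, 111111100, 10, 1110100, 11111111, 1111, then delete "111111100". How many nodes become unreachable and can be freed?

2

After clearing the end-marker at "111111100", prune upward until reaching a node still needed by another word.
The suffix "00" (2 nodes) is used only by "111111100"; the node for "1111111" still has the child "1", so pruning stops there.
Nodes removed: 2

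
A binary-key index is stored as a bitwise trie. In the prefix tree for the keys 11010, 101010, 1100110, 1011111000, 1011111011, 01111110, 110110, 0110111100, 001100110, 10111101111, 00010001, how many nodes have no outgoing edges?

A leaf is a node with no children — equivalently, the end of a word that is not a proper prefix of any other stored word.
Those words: "00010001", "001100110", "0110111100", "01111110", "101010", "10111101111", "1011111000", "1011111011", "1100110", "11010", "110110"
Leaf count: 11

11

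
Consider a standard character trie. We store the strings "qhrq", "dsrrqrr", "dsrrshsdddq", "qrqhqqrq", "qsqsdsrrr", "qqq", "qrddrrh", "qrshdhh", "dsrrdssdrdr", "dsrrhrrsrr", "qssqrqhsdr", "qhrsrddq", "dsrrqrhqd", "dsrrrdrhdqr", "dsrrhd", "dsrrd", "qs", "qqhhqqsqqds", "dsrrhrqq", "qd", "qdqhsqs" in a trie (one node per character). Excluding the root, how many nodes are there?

99

Count nodes per top-level branch (shared prefixes stored once):
  'd'-branch (dsrrd, dsrrdssdrdr, dsrrhd, dsrrhrqq, dsrrhrrsrr, dsrrqrhqd, dsrrqrr, dsrrrdrhdqr, dsrrshsdddq): 40 nodes
  'q'-branch (qd, qdqhsqs, qhrq, qhrsrddq, qqhhqqsqqds, qqq, qrddrrh, qrqhqqrq, qrshdhh, qs, qsqsdsrrr, qssqrqhsdr): 59 nodes
Sum: 99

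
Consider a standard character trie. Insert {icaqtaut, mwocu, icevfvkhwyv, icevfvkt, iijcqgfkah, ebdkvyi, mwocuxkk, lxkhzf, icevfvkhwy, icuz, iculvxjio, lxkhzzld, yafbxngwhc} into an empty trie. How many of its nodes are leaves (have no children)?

A leaf is a node with no children — equivalently, the end of a word that is not a proper prefix of any other stored word.
Those words: "ebdkvyi", "icaqtaut", "icevfvkhwyv", "icevfvkt", "iculvxjio", "icuz", "iijcqgfkah", "lxkhzf", "lxkhzzld", "mwocuxkk", "yafbxngwhc"
Leaf count: 11

11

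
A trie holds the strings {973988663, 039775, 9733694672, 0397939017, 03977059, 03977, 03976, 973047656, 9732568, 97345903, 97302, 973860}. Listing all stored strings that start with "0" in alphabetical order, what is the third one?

03977059

Words with prefix "0", in lexicographic order: "03976", "03977", "03977059", "039775", "0397939017"
The 3rd is 03977059.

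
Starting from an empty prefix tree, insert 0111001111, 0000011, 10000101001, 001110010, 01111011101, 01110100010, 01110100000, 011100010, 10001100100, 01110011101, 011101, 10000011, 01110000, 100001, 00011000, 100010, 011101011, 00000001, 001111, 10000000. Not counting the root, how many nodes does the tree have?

79

Insert word by word; a character creates a node only if that edge doesn't already exist:
  "0111001111" → 10 new (0, 1, 1, 1, 0, 0, 1, 1, 1, 1)
  "0000011" → prefix "0" already present; 6 new (0, 0, 0, 0, 1, 1)
  "10000101001" → 11 new (1, 0, 0, 0, 0, 1, 0, 1, 0, 0, 1)
  "001110010" → prefix "00" already present; 7 new (1, 1, 1, 0, 0, 1, 0)
  "01111011101" → prefix "0111" already present; 7 new (1, 0, 1, 1, 1, 0, 1)
  "01110100010" → prefix "01110" already present; 6 new (1, 0, 0, 0, 1, 0)
  "01110100000" → prefix "011101000" already present; 2 new (0, 0)
  "011100010" → prefix "011100" already present; 3 new (0, 1, 0)
  "10001100100" → prefix "1000" already present; 7 new (1, 1, 0, 0, 1, 0, 0)
  "01110011101" → prefix "011100111" already present; 2 new (0, 1)
  "011101" → prefix "011101" already present; 0 new (none)
  "10000011" → prefix "10000" already present; 3 new (0, 1, 1)
  "01110000" → prefix "0111000" already present; 1 new (0)
  "100001" → prefix "100001" already present; 0 new (none)
  "00011000" → prefix "000" already present; 5 new (1, 1, 0, 0, 0)
  "100010" → prefix "10001" already present; 1 new (0)
  "011101011" → prefix "0111010" already present; 2 new (1, 1)
  "00000001" → prefix "00000" already present; 3 new (0, 0, 1)
  "001111" → prefix "00111" already present; 1 new (1)
  "10000000" → prefix "100000" already present; 2 new (0, 0)
Total nodes = 10 + 6 + 11 + 7 + 7 + 6 + 2 + 3 + 7 + 2 + 0 + 3 + 1 + 0 + 5 + 1 + 2 + 3 + 1 + 2 = 79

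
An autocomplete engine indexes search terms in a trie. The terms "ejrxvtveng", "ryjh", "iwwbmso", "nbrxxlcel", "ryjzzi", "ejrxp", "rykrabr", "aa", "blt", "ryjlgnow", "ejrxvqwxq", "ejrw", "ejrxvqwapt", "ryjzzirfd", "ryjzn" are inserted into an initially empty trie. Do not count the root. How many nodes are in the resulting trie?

Trace insertions, counting only characters that open a new branch:
  "ejrxvtveng" → 10 new (e, j, r, x, v, t, v, e, n, g)
  "ryjh" → 4 new (r, y, j, h)
  "iwwbmso" → 7 new (i, w, w, b, m, s, o)
  "nbrxxlcel" → 9 new (n, b, r, x, x, l, c, e, l)
  "ryjzzi" → prefix "ryj" already present; 3 new (z, z, i)
  "ejrxp" → prefix "ejrx" already present; 1 new (p)
  "rykrabr" → prefix "ry" already present; 5 new (k, r, a, b, r)
  "aa" → 2 new (a, a)
  "blt" → 3 new (b, l, t)
  "ryjlgnow" → prefix "ryj" already present; 5 new (l, g, n, o, w)
  "ejrxvqwxq" → prefix "ejrxv" already present; 4 new (q, w, x, q)
  "ejrw" → prefix "ejr" already present; 1 new (w)
  "ejrxvqwapt" → prefix "ejrxvqw" already present; 3 new (a, p, t)
  "ryjzzirfd" → prefix "ryjzzi" already present; 3 new (r, f, d)
  "ryjzn" → prefix "ryjz" already present; 1 new (n)
Total nodes = 10 + 4 + 7 + 9 + 3 + 1 + 5 + 2 + 3 + 5 + 4 + 1 + 3 + 3 + 1 = 61

61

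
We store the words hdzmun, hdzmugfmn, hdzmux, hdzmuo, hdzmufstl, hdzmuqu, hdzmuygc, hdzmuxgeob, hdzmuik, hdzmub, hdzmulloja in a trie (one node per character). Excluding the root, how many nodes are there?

Trie structure (* marks end of a word):
(root)
└─ h
   └─ d
      └─ z
         └─ m
            └─ u
               ├─ b *
               ├─ f
               │  └─ s
               │     └─ t
               │        └─ l *
               ├─ g
               │  └─ f
               │     └─ m
               │        └─ n *
               ├─ i
               │  └─ k *
               ├─ l
               │  └─ l
               │     └─ o
               │        └─ j
               │           └─ a *
               ├─ n *
               ├─ o *
               ├─ q
               │  └─ u *
               ├─ x *
               │  └─ g
               │     └─ e
               │        └─ o
               │           └─ b *
               └─ y
                  └─ g
                     └─ c *
Counting every labelled node above: 33.

33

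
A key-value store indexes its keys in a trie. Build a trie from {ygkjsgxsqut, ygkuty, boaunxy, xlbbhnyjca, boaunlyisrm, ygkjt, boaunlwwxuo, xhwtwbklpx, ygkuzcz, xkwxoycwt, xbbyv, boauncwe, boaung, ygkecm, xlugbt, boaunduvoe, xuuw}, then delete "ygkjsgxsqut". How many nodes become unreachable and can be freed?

7

Walk "ygkjsgxsqut" from the leaf back toward the root, removing each node that no remaining word uses.
The suffix "sgxsqut" (7 nodes) is used only by "ygkjsgxsqut"; the node for "ygkj" still has the child "t", so pruning stops there.
Nodes removed: 7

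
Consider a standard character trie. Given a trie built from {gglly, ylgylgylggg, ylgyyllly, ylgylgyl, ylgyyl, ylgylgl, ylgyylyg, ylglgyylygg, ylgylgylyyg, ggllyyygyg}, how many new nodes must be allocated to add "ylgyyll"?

Every character of "ylgyyll" already lies on an existing path (it is a prefix of some stored word).
No new nodes are needed: 0.

0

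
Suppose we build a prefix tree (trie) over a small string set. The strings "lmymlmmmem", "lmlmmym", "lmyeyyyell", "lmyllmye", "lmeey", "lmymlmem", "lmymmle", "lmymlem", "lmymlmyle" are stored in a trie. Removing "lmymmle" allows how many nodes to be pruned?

Walk "lmymmle" from the leaf back toward the root, removing each node that no remaining word uses.
The suffix "mle" (3 nodes) is used only by "lmymmle"; the node for "lmym" still has the child "l", so pruning stops there.
Nodes removed: 3

3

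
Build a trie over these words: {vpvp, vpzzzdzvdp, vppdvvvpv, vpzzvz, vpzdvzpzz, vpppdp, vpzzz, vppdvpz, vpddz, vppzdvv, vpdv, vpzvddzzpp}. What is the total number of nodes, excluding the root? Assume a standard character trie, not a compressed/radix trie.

Insert word by word; a character creates a node only if that edge doesn't already exist:
  "vpvp" → 4 new (v, p, v, p)
  "vpzzzdzvdp" → prefix "vp" already present; 8 new (z, z, z, d, z, v, d, p)
  "vppdvvvpv" → prefix "vp" already present; 7 new (p, d, v, v, v, p, v)
  "vpzzvz" → prefix "vpzz" already present; 2 new (v, z)
  "vpzdvzpzz" → prefix "vpz" already present; 6 new (d, v, z, p, z, z)
  "vpppdp" → prefix "vpp" already present; 3 new (p, d, p)
  "vpzzz" → prefix "vpzzz" already present; 0 new (none)
  "vppdvpz" → prefix "vppdv" already present; 2 new (p, z)
  "vpddz" → prefix "vp" already present; 3 new (d, d, z)
  "vppzdvv" → prefix "vpp" already present; 4 new (z, d, v, v)
  "vpdv" → prefix "vpd" already present; 1 new (v)
  "vpzvddzzpp" → prefix "vpz" already present; 7 new (v, d, d, z, z, p, p)
Total nodes = 4 + 8 + 7 + 2 + 6 + 3 + 0 + 2 + 3 + 4 + 1 + 7 = 47

47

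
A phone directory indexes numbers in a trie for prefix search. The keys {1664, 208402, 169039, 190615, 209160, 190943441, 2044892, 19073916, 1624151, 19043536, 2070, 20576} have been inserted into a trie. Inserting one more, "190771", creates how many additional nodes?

2

Walking "190771" from the root, the first 4 characters ("1907") follow existing edges; "7" is the first miss.
Each of the 2 remaining characters creates one node.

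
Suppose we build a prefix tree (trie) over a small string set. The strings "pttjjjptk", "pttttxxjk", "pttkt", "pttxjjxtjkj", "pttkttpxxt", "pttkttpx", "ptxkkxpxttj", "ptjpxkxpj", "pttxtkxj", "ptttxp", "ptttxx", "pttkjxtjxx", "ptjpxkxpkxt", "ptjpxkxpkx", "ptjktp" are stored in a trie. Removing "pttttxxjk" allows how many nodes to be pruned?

5

Walk "pttttxxjk" from the leaf back toward the root, removing each node that no remaining word uses.
The suffix "txxjk" (5 nodes) is used only by "pttttxxjk"; the node for "pttt" still has the child "x", so pruning stops there.
Nodes removed: 5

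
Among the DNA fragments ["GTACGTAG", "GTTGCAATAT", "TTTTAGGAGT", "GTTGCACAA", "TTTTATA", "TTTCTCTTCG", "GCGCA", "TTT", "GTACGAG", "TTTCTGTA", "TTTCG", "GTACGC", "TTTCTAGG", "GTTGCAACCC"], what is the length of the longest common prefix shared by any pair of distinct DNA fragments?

7

The deepest shared node is where two words last agree before diverging.
"GTTGCAACCC" and "GTTGCAATAT" agree on "GTTGCAA" (7 characters) before diverging; nothing deeper is shared.
Longest shared-prefix length: 7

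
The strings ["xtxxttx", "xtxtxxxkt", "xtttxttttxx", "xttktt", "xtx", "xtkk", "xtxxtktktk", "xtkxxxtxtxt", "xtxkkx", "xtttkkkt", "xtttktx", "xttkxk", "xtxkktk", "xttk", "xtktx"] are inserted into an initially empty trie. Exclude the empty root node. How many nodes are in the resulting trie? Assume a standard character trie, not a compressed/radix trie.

55

Count nodes per top-level branch (shared prefixes stored once):
  'x'-branch (xtkk, xtktx, xtkxxxtxtxt, xttk, xttktt, xttkxk, xtttkkkt, xtttktx, xtttxttttxx, xtx, xtxkktk, xtxkkx, xtxtxxxkt, xtxxtktktk, xtxxttx): 55 nodes
Sum: 55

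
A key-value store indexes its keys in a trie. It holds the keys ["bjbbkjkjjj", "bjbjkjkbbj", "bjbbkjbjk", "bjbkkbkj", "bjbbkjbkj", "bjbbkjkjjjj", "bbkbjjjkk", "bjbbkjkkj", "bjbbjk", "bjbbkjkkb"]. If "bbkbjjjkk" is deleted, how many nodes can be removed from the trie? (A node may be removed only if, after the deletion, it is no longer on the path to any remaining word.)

8

Walk "bbkbjjjkk" from the leaf back toward the root, removing each node that no remaining word uses.
The suffix "bkbjjjkk" (8 nodes) is used only by "bbkbjjjkk"; the node for "b" still has the child "j", so pruning stops there.
Nodes removed: 8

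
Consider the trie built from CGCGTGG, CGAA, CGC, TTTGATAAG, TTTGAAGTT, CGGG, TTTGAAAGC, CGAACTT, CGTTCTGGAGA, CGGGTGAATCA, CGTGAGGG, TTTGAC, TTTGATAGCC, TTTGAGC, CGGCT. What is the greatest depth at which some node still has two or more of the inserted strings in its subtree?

7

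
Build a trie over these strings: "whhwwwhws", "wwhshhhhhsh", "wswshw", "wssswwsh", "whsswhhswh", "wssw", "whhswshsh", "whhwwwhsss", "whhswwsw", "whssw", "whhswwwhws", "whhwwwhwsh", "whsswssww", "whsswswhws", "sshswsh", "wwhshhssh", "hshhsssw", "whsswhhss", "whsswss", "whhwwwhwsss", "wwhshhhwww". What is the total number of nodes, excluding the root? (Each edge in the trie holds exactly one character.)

For each word, the new-node count is its length minus the longest prefix already in the trie:
  "whhwwwhws" → 9 new (w, h, h, w, w, w, h, w, s)
  "wwhshhhhhsh" → prefix "w" already present; 10 new (w, h, s, h, h, h, h, h, s, h)
  "wswshw" → prefix "w" already present; 5 new (s, w, s, h, w)
  "wssswwsh" → prefix "ws" already present; 6 new (s, s, w, w, s, h)
  "whsswhhswh" → prefix "wh" already present; 8 new (s, s, w, h, h, s, w, h)
  "wssw" → prefix "wss" already present; 1 new (w)
  "whhswshsh" → prefix "whh" already present; 6 new (s, w, s, h, s, h)
  "whhwwwhsss" → prefix "whhwwwh" already present; 3 new (s, s, s)
  "whhswwsw" → prefix "whhsw" already present; 3 new (w, s, w)
  "whssw" → prefix "whssw" already present; 0 new (none)
  "whhswwwhws" → prefix "whhsww" already present; 4 new (w, h, w, s)
  "whhwwwhwsh" → prefix "whhwwwhws" already present; 1 new (h)
  "whsswssww" → prefix "whssw" already present; 4 new (s, s, w, w)
  "whsswswhws" → prefix "whssws" already present; 4 new (w, h, w, s)
  "sshswsh" → 7 new (s, s, h, s, w, s, h)
  "wwhshhssh" → prefix "wwhshh" already present; 3 new (s, s, h)
  "hshhsssw" → 8 new (h, s, h, h, s, s, s, w)
  "whsswhhss" → prefix "whsswhhs" already present; 1 new (s)
  "whsswss" → prefix "whsswss" already present; 0 new (none)
  "whhwwwhwsss" → prefix "whhwwwhws" already present; 2 new (s, s)
  "wwhshhhwww" → prefix "wwhshhh" already present; 3 new (w, w, w)
Total nodes = 9 + 10 + 5 + 6 + 8 + 1 + 6 + 3 + 3 + 0 + 4 + 1 + 4 + 4 + 7 + 3 + 8 + 1 + 0 + 2 + 3 = 88

88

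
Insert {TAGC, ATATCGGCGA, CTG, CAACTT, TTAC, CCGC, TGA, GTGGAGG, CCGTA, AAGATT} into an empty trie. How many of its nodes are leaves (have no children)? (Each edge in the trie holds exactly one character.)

Leaves are exactly the stored words that no other stored word extends.
Those words: "AAGATT", "ATATCGGCGA", "CAACTT", "CCGC", "CCGTA", "CTG", "GTGGAGG", "TAGC", "TGA", "TTAC"
Leaf count: 10

10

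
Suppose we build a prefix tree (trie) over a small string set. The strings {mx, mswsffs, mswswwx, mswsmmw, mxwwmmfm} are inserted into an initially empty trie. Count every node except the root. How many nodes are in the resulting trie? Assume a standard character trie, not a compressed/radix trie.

20

Insert word by word; a character creates a node only if that edge doesn't already exist:
  "mx" → 2 new (m, x)
  "mswsffs" → prefix "m" already present; 6 new (s, w, s, f, f, s)
  "mswswwx" → prefix "msws" already present; 3 new (w, w, x)
  "mswsmmw" → prefix "msws" already present; 3 new (m, m, w)
  "mxwwmmfm" → prefix "mx" already present; 6 new (w, w, m, m, f, m)
Total nodes = 2 + 6 + 3 + 3 + 6 = 20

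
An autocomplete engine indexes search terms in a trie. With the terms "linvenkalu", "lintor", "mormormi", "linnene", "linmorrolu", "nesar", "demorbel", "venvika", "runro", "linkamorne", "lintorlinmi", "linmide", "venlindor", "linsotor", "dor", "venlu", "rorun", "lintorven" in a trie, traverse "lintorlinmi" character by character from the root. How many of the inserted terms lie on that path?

2

Walk "lintorlinmi" from the root; an end-of-word marker is hit whenever a stored word is a prefix of "lintorlinmi".
Prefixes of the query that are stored words: "lintor", "lintorlinmi"
Count: 2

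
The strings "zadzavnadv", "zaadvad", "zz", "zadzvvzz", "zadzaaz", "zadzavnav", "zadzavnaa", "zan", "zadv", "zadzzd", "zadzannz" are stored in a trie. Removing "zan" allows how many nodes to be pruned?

After clearing the end-marker at "zan", prune upward until reaching a node still needed by another word.
The suffix "n" (1 node) is used only by "zan"; the node for "za" still has the child "d", so pruning stops there.
Nodes removed: 1

1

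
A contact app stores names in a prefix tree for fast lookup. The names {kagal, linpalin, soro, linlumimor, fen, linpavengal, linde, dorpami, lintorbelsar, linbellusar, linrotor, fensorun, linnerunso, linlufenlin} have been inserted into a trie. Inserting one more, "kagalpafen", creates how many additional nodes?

5

"kagal" is already a path in the trie; the remaining "pafen" must be added.
New nodes needed: |"kagalpafen"| − 5 = 10 − 5 = 5.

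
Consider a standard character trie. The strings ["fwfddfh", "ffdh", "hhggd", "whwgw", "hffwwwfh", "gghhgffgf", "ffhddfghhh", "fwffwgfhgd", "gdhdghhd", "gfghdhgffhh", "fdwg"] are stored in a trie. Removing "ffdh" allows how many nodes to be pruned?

2

Walk "ffdh" from the leaf back toward the root, removing each node that no remaining word uses.
The suffix "dh" (2 nodes) is used only by "ffdh"; the node for "ff" still has the child "h", so pruning stops there.
Nodes removed: 2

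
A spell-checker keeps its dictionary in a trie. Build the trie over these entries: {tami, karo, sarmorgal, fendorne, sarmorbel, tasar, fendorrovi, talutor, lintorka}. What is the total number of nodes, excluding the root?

48

Trace insertions, counting only characters that open a new branch:
  "tami" → 4 new (t, a, m, i)
  "karo" → 4 new (k, a, r, o)
  "sarmorgal" → 9 new (s, a, r, m, o, r, g, a, l)
  "fendorne" → 8 new (f, e, n, d, o, r, n, e)
  "sarmorbel" → prefix "sarmor" already present; 3 new (b, e, l)
  "tasar" → prefix "ta" already present; 3 new (s, a, r)
  "fendorrovi" → prefix "fendor" already present; 4 new (r, o, v, i)
  "talutor" → prefix "ta" already present; 5 new (l, u, t, o, r)
  "lintorka" → 8 new (l, i, n, t, o, r, k, a)
Total nodes = 4 + 4 + 9 + 8 + 3 + 3 + 4 + 5 + 8 = 48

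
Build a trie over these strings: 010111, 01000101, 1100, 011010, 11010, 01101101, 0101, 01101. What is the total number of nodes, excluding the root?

24

Count nodes per top-level branch (shared prefixes stored once):
  '0'-branch (01000101, 0101, 010111, 01101, 011010, 01101101): 18 nodes
  '1'-branch (1100, 11010): 6 nodes
Sum: 24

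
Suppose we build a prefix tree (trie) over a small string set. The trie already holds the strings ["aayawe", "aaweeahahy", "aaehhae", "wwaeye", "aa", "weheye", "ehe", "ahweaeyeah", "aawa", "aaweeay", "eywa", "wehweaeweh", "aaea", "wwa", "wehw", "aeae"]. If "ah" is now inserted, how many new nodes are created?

Every character of "ah" already lies on an existing path (it is a prefix of some stored word).
No new nodes are needed: 0.

0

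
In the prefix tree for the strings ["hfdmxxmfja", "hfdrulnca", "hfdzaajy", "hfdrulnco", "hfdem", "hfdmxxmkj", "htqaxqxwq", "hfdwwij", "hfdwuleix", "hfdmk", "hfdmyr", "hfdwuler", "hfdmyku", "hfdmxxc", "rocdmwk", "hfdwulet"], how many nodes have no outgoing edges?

A leaf is a node with no children — equivalently, the end of a word that is not a proper prefix of any other stored word.
Those words: "hfdem", "hfdmk", "hfdmxxc", "hfdmxxmfja", "hfdmxxmkj", "hfdmyku", "hfdmyr", "hfdrulnca", "hfdrulnco", "hfdwuleix", "hfdwuler", "hfdwulet", "hfdwwij", "hfdzaajy", "htqaxqxwq", "rocdmwk"
Leaf count: 16

16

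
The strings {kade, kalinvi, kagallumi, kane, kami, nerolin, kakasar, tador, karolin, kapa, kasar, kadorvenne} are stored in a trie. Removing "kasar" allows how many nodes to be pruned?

Walk "kasar" from the leaf back toward the root, removing each node that no remaining word uses.
The suffix "sar" (3 nodes) is used only by "kasar"; the node for "ka" still has the child "d", so pruning stops there.
Nodes removed: 3

3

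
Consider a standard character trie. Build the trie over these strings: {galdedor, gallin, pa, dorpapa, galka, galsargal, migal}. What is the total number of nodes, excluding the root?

Count nodes per top-level branch (shared prefixes stored once):
  'd'-branch (dorpapa): 7 nodes
  'g'-branch (galdedor, galka, gallin, galsargal): 19 nodes
  'm'-branch (migal): 5 nodes
  'p'-branch (pa): 2 nodes
Sum: 33

33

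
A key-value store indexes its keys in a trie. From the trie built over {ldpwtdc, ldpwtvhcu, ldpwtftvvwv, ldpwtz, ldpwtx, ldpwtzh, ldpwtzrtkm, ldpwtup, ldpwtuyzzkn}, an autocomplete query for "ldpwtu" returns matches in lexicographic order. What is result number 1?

DFS of the "ldpwtu" subtree visits, in order: "ldpwtup", "ldpwtuyzzkn"
Position 1: ldpwtup

ldpwtup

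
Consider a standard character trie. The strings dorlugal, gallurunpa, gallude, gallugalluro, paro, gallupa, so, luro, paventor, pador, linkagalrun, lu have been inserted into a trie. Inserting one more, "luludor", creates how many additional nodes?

5

Walking "luludor" from the root, the first 2 characters ("lu") follow existing edges; "l" is the first miss.
New nodes needed: |"luludor"| − 2 = 7 − 2 = 5.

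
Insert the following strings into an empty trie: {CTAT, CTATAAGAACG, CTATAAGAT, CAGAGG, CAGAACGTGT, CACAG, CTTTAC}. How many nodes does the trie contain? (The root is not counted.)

Trie structure (* marks end of a word):
(root)
└─ C
   ├─ A
   │  ├─ C
   │  │  └─ A
   │  │     └─ G *
   │  └─ G
   │     └─ A
   │        ├─ A
   │        │  └─ C
   │        │     └─ G
   │        │        └─ T
   │        │           └─ G
   │        │              └─ T *
   │        └─ G
   │           └─ G *
   └─ T
      ├─ A
      │  └─ T *
      │     └─ A
      │        └─ A
      │           └─ G
      │              └─ A
      │                 ├─ A
      │                 │  └─ C
      │                 │     └─ G *
      │                 └─ T *
      └─ T
         └─ T
            └─ A
               └─ C *
Counting every labelled node above: 30.

30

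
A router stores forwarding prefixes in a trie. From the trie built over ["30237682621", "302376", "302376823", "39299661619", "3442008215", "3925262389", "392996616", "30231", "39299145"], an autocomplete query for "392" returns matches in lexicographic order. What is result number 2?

39299145

Filter for "392…" and sort: "3925262389", "39299145", "392996616", "39299661619"
Position 2: 39299145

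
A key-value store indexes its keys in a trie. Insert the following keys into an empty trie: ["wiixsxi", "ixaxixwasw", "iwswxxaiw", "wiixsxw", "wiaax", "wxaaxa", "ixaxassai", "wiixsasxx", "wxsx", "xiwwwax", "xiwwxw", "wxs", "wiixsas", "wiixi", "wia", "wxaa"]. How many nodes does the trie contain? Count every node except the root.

For each word, the new-node count is its length minus the longest prefix already in the trie:
  "wiixsxi" → 7 new (w, i, i, x, s, x, i)
  "ixaxixwasw" → 10 new (i, x, a, x, i, x, w, a, s, w)
  "iwswxxaiw" → prefix "i" already present; 8 new (w, s, w, x, x, a, i, w)
  "wiixsxw" → prefix "wiixsx" already present; 1 new (w)
  "wiaax" → prefix "wi" already present; 3 new (a, a, x)
  "wxaaxa" → prefix "w" already present; 5 new (x, a, a, x, a)
  "ixaxassai" → prefix "ixax" already present; 5 new (a, s, s, a, i)
  "wiixsasxx" → prefix "wiixs" already present; 4 new (a, s, x, x)
  "wxsx" → prefix "wx" already present; 2 new (s, x)
  "xiwwwax" → 7 new (x, i, w, w, w, a, x)
  "xiwwxw" → prefix "xiww" already present; 2 new (x, w)
  "wxs" → prefix "wxs" already present; 0 new (none)
  "wiixsas" → prefix "wiixsas" already present; 0 new (none)
  "wiixi" → prefix "wiix" already present; 1 new (i)
  "wia" → prefix "wia" already present; 0 new (none)
  "wxaa" → prefix "wxaa" already present; 0 new (none)
Total nodes = 7 + 10 + 8 + 1 + 3 + 5 + 5 + 4 + 2 + 7 + 2 + 0 + 0 + 1 + 0 + 0 = 55

55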